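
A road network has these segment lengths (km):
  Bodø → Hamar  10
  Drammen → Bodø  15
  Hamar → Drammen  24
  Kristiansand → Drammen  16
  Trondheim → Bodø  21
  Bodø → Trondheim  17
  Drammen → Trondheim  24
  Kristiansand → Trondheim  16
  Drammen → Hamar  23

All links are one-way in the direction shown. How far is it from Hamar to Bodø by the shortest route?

Routes from Hamar to Bodø:
Hamar→Drammen→Trondheim→Bodø: 24 + 24 + 21 = 69
Hamar→Drammen→Bodø: 24 + 15 = 39
Shortest: 39 km.

39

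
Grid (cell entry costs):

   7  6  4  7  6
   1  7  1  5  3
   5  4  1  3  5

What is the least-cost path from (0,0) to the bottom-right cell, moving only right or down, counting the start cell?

25

Best path: r0c0 → r1c0 → r1c1 → r1c2 → r2c2 → r2c3 → r2c4
Cost: 7 + 1 + 7 + 1 + 1 + 3 + 5 = 25
For comparison, the top-then-right route costs 38.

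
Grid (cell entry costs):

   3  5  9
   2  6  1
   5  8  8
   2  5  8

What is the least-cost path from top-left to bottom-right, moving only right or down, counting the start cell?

25

One optimal route is (0,0)→(1,0)→(2,0)→(3,0)→(3,1)→(3,2).
Its cost is 3 + 2 + 5 + 2 + 5 + 8 = 25.
For comparison, the top-then-right route costs 34.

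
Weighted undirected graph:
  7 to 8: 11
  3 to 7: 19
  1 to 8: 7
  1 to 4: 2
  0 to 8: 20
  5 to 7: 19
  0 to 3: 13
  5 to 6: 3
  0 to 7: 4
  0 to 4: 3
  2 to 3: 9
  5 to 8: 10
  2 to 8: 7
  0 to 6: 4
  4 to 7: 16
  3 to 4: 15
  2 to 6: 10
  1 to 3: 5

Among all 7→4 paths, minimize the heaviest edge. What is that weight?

4

Some routes from 7 to 4:
7 - 0 - 4: max(4, 3) = 4
7 - 0 - 6 - 2 - 3 - 1 - 4: max(4, 4, 10, 9, 5, 2) = 10
7 - 0 - 6 - 5 - 8 - 2 - 3 - 1 - 4: max(4, 4, 3, 10, 7, 9, 5, 2) = 10
7 - 0 - 6 - 5 - 8 - 1 - 4: max(4, 4, 3, 10, 7, 2) = 10
Best route has worst link 4.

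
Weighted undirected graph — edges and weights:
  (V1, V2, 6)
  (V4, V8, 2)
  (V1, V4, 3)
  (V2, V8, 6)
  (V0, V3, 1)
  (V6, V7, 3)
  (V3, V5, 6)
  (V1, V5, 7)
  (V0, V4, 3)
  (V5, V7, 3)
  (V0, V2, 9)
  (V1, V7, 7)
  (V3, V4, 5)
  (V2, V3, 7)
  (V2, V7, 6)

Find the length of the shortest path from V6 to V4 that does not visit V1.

16

Some routes from V6 to V4 avoiding V1:
V6 → V7 → V2 → V8 → V4: 3 + 6 + 6 + 2 = 17
V6 → V7 → V5 → V3 → V0 → V4: 3 + 3 + 6 + 1 + 3 = 16
V6 → V7 → V5 → V3 → V4: 3 + 3 + 6 + 5 = 17
The minimum is 16.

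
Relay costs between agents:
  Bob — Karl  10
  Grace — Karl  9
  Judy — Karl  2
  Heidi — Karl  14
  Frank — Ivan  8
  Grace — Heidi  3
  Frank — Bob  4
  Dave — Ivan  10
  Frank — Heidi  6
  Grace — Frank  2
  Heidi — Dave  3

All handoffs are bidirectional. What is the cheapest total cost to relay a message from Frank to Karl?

Some routes from Frank to Karl:
Frank -> Bob -> Karl: 4 + 10 = 14
Frank -> Grace -> Heidi -> Karl: 2 + 3 + 14 = 19
Frank -> Heidi -> Grace -> Karl: 6 + 3 + 9 = 18
Frank -> Grace -> Karl: 2 + 9 = 11
Best route has total 11.

11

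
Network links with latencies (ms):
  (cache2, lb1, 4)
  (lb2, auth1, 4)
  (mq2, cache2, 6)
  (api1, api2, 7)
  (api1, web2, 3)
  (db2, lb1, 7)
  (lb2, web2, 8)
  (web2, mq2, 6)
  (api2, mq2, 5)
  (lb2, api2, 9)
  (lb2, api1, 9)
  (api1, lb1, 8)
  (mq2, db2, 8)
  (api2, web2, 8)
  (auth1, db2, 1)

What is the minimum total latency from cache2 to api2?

Checking several routes:
cache2-lb1-api1-api2: 4 + 8 + 7 = 19
cache2-mq2-api2: 6 + 5 = 11
cache2-mq2-web2-api2: 6 + 6 + 8 = 20
Best route has total 11 ms.

11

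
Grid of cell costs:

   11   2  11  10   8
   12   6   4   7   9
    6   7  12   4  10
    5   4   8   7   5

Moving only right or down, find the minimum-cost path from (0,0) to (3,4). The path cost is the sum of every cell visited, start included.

Best path: r0c0→r0c1→r1c1→r1c2→r1c3→r2c3→r3c3→r3c4
Cost: 11 + 2 + 6 + 4 + 7 + 4 + 7 + 5 = 46
For comparison, the top-then-right route costs 66.

46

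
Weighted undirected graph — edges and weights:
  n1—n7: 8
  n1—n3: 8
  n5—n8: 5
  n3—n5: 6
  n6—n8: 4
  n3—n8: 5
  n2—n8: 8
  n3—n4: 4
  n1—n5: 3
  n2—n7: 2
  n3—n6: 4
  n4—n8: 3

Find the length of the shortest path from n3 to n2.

A few of the n3→n2 routes:
n3-n8-n2: 5 + 8 = 13
n3-n6-n8-n2: 4 + 4 + 8 = 16
n3-n4-n8-n2: 4 + 3 + 8 = 15
n3-n1-n7-n2: 8 + 8 + 2 = 18
Best route has total 13.

13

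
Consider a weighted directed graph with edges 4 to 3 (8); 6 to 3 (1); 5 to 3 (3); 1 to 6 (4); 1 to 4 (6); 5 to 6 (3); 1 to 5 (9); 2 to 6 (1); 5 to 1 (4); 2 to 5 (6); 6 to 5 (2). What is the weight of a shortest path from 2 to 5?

3

Paths from 2 to 5:
2→6→5: 1 + 2 = 3
2→5: 6
Shortest: 3.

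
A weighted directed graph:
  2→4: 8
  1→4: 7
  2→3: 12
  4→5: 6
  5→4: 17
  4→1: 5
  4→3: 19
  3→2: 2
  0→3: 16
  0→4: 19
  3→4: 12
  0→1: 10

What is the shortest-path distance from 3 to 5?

Paths from 3 to 5:
3 -> 4 -> 5: 12 + 6 = 18
3 -> 2 -> 4 -> 5: 2 + 8 + 6 = 16
Best route has total 16.

16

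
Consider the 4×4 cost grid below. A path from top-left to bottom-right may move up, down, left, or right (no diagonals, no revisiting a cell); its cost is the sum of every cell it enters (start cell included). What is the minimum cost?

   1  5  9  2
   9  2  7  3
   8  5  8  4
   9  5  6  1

23

One optimal route is [0,0]→[0,1]→[1,1]→[1,2]→[1,3]→[2,3]→[3,3].
Its cost is 1 + 5 + 2 + 7 + 3 + 4 + 1 = 23.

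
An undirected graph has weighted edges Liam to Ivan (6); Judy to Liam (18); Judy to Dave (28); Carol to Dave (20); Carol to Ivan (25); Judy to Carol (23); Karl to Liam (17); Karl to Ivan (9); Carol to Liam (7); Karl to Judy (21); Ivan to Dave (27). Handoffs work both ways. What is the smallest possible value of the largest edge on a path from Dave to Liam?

20

Some routes from Dave to Liam:
Dave → Carol → Judy → Karl → Liam: max(20, 23, 21, 17) = 23
Dave → Carol → Ivan → Karl → Judy → Liam: max(20, 25, 9, 21, 18) = 25
Dave → Carol → Judy → Liam: max(20, 23, 18) = 23
Dave → Carol → Liam: max(20, 7) = 20
Dave → Carol → Judy → Karl → Ivan → Liam: max(20, 23, 21, 9, 6) = 23
Smallest bottleneck: 20.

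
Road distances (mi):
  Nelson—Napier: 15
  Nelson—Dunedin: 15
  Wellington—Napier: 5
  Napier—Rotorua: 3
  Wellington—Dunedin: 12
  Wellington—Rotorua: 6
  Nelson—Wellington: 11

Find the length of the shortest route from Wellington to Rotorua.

A few of the Wellington→Rotorua routes:
Wellington-Napier-Rotorua: 5 + 3 = 8
Wellington-Rotorua: 6
Wellington-Nelson-Napier-Rotorua: 11 + 15 + 3 = 29
The minimum is 6 mi.

6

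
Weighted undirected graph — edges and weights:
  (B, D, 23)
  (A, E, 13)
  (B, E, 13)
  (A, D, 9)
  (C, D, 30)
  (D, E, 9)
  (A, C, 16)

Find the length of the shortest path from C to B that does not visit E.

Paths from C to B avoiding E:
C -> A -> D -> B: 16 + 9 + 23 = 48
C -> D -> B: 30 + 23 = 53
Shortest: 48.

48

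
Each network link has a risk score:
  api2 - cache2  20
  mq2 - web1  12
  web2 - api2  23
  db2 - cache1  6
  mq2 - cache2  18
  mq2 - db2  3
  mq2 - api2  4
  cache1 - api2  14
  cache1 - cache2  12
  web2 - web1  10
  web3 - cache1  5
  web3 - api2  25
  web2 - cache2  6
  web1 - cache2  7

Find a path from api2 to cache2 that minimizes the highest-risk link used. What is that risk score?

12

Checking several routes:
api2 -> cache1 -> cache2: max(14, 12) = 14
api2 -> mq2 -> web1 -> cache2: max(4, 12, 7) = 12
api2 -> mq2 -> db2 -> cache1 -> cache2: max(4, 3, 6, 12) = 12
api2 -> mq2 -> web1 -> web2 -> cache2: max(4, 12, 10, 6) = 12
The minimum achievable maximum is 12.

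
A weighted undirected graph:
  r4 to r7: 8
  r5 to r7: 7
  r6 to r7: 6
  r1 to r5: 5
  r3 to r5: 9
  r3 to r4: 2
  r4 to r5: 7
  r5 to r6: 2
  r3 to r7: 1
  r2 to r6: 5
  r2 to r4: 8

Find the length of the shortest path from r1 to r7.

A few of the r1→r7 routes:
r1 - r5 - r7: 5 + 7 = 12
r1 - r5 - r6 - r7: 5 + 2 + 6 = 13
r1 - r5 - r4 - r3 - r7: 5 + 7 + 2 + 1 = 15
Best route has total 12.

12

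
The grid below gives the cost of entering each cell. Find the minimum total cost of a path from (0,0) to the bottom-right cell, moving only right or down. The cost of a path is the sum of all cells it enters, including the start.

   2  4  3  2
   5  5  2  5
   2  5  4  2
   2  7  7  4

21

Path (0,0)→(0,1)→(0,2)→(1,2)→(2,2)→(2,3)→(3,3): 2 + 4 + 3 + 2 + 4 + 2 + 4 = 21.
(Top row then right column would cost 22.)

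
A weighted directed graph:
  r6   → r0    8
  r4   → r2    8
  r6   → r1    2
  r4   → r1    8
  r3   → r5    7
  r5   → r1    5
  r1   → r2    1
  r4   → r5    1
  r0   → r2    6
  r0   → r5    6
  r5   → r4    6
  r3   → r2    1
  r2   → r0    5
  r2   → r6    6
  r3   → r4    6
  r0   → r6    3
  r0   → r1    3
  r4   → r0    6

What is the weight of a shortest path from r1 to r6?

7

Routes from r1 to r6:
r1 -> r2 -> r6: 1 + 6 = 7
r1 -> r2 -> r0 -> r6: 1 + 5 + 3 = 9
Shortest: 7.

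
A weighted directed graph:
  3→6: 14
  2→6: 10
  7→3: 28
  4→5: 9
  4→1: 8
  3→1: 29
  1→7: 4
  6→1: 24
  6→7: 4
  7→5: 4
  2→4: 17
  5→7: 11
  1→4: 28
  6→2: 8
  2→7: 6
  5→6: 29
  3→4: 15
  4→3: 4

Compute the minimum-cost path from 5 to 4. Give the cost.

Comparing a few candidate routes:
5 → 7 → 3 → 4: 11 + 28 + 15 = 54
5 → 6 → 2 → 4: 29 + 8 + 17 = 54
5 → 6 → 7 → 3 → 4: 29 + 4 + 28 + 15 = 76
Shortest: 54.

54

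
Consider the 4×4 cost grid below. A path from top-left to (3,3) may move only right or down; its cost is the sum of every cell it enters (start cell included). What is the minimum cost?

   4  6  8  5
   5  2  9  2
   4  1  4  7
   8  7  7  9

Take [0,0] -> [1,0] -> [1,1] -> [2,1] -> [2,2] -> [2,3] -> [3,3] for a total of 4 + 5 + 2 + 1 + 4 + 7 + 9 = 32.
(Top row then right column would cost 41.)

32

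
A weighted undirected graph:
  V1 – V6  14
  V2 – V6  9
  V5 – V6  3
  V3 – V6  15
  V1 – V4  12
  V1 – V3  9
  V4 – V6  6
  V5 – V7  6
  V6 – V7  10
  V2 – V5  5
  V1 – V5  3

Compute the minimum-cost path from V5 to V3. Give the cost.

12

A few of the V5→V3 routes:
V5 -> V6 -> V1 -> V3: 3 + 14 + 9 = 26
V5 -> V1 -> V3: 3 + 9 = 12
V5 -> V6 -> V3: 3 + 15 = 18
Best route has total 12.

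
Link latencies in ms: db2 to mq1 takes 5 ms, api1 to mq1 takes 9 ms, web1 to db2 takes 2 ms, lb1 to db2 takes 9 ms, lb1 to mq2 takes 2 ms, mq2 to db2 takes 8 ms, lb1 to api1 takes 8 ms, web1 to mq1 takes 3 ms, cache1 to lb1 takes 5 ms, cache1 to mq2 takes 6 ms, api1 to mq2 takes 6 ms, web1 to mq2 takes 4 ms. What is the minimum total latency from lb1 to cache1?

5

Checking several routes:
lb1 - cache1: 5
lb1 - mq2 - cache1: 2 + 6 = 8
lb1 - api1 - mq2 - cache1: 8 + 6 + 6 = 20
The minimum is 5 ms.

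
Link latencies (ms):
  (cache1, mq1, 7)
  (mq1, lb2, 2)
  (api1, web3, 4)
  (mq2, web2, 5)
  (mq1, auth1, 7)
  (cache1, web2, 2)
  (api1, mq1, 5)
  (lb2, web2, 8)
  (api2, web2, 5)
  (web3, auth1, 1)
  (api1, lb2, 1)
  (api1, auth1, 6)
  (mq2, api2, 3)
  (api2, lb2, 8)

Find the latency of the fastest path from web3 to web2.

Some routes from web3 to web2:
web3 -> api1 -> lb2 -> mq1 -> cache1 -> web2: 4 + 1 + 2 + 7 + 2 = 16
web3 -> api1 -> lb2 -> web2: 4 + 1 + 8 = 13
web3 -> auth1 -> mq1 -> cache1 -> web2: 1 + 7 + 7 + 2 = 17
web3 -> auth1 -> api1 -> lb2 -> web2: 1 + 6 + 1 + 8 = 16
web3 -> api1 -> mq1 -> cache1 -> web2: 4 + 5 + 7 + 2 = 18
Best route has total 13 ms.

13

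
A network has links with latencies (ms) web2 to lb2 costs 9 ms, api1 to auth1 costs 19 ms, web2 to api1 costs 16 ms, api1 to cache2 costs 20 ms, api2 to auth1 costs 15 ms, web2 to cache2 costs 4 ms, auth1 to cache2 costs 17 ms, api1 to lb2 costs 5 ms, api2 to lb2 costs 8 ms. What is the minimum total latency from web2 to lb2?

9

Some routes from web2 to lb2:
web2 - lb2: 9
web2 - cache2 - api1 - lb2: 4 + 20 + 5 = 29
web2 - api1 - lb2: 16 + 5 = 21
web2 - cache2 - auth1 - api2 - lb2: 4 + 17 + 15 + 8 = 44
web2 - cache2 - auth1 - api1 - lb2: 4 + 17 + 19 + 5 = 45
Shortest: 9 ms.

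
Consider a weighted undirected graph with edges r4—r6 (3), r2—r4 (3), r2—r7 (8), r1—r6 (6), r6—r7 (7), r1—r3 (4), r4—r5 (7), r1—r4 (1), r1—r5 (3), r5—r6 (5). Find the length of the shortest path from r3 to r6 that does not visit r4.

10

Candidate routes:
r3 - r1 - r5 - r6: 4 + 3 + 5 = 12
r3 - r1 - r6: 4 + 6 = 10
The minimum is 10.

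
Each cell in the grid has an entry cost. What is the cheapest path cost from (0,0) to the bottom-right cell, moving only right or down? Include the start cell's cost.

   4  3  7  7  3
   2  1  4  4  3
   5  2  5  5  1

19

Cheapest: [0,0] [1,0] [1,1] [1,2] [1,3] [1,4] [2,4]
  4 + 2 + 1 + 4 + 4 + 3 + 1 = 19
For comparison, the top-then-right route costs 28.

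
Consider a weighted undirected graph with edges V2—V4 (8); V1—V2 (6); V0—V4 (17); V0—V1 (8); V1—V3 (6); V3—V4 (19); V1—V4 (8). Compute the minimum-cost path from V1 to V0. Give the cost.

8

Some routes from V1 to V0:
V1→V0: 8
V1→V4→V0: 8 + 17 = 25
V1→V2→V4→V0: 6 + 8 + 17 = 31
Shortest: 8.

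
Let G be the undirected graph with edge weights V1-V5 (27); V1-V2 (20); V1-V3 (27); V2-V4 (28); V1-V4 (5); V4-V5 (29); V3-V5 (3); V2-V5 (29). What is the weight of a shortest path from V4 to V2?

Some routes from V4 to V2:
V4 -> V1 -> V3 -> V5 -> V2: 5 + 27 + 3 + 29 = 64
V4 -> V1 -> V2: 5 + 20 = 25
V4 -> V5 -> V1 -> V2: 29 + 27 + 20 = 76
V4 -> V5 -> V2: 29 + 29 = 58
V4 -> V1 -> V5 -> V2: 5 + 27 + 29 = 61
V4 -> V2: 28
The minimum is 25.

25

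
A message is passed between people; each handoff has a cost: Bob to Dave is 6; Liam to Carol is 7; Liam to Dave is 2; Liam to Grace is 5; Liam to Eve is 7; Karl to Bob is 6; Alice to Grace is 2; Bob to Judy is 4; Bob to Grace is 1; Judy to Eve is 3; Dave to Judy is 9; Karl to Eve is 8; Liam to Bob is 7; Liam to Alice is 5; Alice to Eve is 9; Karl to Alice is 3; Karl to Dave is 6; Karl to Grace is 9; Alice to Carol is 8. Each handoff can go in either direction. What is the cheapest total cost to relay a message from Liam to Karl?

8

A few of the Liam→Karl routes:
Liam → Grace → Bob → Karl: 5 + 1 + 6 = 12
Liam → Dave → Karl: 2 + 6 = 8
Liam → Grace → Alice → Karl: 5 + 2 + 3 = 10
Liam → Alice → Karl: 5 + 3 = 8
Liam → Bob → Grace → Alice → Karl: 7 + 1 + 2 + 3 = 13
Best route has total 8.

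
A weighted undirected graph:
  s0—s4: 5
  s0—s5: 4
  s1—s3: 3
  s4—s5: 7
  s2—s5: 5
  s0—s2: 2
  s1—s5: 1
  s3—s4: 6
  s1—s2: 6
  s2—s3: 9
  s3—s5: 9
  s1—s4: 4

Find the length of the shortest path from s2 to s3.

Comparing a few candidate routes:
s2 -> s1 -> s3: 6 + 3 = 9
s2 -> s5 -> s1 -> s3: 5 + 1 + 3 = 9
s2 -> s0 -> s5 -> s1 -> s3: 2 + 4 + 1 + 3 = 10
s2 -> s3: 9
The minimum is 9.

9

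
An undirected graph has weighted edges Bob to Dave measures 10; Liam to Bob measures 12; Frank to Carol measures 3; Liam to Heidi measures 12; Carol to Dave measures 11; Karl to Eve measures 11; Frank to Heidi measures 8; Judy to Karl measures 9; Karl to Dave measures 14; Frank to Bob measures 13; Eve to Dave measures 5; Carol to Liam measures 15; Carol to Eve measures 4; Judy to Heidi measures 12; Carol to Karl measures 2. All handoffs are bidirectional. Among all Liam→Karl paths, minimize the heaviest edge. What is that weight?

A few of the Liam→Karl routes:
Liam → Heidi → Frank → Carol → Eve → Karl: max(12, 8, 3, 4, 11) = 12
Liam → Heidi → Frank → Carol → Dave → Eve → Karl: max(12, 8, 3, 11, 5, 11) = 12
Liam → Heidi → Frank → Carol → Karl: max(12, 8, 3, 2) = 12
The minimum achievable maximum is 12.

12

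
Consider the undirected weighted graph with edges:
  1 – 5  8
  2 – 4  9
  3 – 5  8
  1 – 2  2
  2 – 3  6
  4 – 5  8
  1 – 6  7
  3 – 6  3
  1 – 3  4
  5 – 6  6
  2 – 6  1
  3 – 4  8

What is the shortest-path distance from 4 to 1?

Checking several routes:
4 - 3 - 1: 8 + 4 = 12
4 - 2 - 1: 9 + 2 = 11
4 - 3 - 6 - 2 - 1: 8 + 3 + 1 + 2 = 14
The minimum is 11.

11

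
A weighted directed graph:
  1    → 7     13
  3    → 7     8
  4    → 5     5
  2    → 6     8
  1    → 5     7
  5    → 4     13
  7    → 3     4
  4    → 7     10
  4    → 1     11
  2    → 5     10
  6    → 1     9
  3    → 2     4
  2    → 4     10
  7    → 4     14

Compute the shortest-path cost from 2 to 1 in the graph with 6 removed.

Routes from 2 to 1 avoiding 6:
2 -> 4 -> 1: 10 + 11 = 21
2 -> 5 -> 4 -> 1: 10 + 13 + 11 = 34
The minimum is 21.

21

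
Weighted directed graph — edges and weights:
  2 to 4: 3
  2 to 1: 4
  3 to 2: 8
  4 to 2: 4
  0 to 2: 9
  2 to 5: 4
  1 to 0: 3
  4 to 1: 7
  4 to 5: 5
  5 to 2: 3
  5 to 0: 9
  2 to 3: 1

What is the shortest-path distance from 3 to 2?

Candidate routes:
3-2: 8
Best route has total 8.

8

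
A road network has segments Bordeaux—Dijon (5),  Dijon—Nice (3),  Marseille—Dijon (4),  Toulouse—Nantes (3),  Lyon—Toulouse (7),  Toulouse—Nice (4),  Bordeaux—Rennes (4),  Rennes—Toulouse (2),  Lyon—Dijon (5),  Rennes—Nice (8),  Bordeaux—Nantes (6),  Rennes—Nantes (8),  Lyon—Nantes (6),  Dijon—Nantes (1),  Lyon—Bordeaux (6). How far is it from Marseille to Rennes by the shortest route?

10

A few of the Marseille→Rennes routes:
Marseille-Dijon-Nantes-Rennes: 4 + 1 + 8 = 13
Marseille-Dijon-Nantes-Toulouse-Rennes: 4 + 1 + 3 + 2 = 10
Marseille-Dijon-Nice-Toulouse-Rennes: 4 + 3 + 4 + 2 = 13
Marseille-Dijon-Bordeaux-Rennes: 4 + 5 + 4 = 13
Best route has total 10 km.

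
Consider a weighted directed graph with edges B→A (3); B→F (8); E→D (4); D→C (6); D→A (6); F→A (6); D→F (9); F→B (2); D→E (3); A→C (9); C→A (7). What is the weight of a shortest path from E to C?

10

Paths from E to C:
E -> D -> C: 4 + 6 = 10
E -> D -> A -> C: 4 + 6 + 9 = 19
E -> D -> F -> B -> A -> C: 4 + 9 + 2 + 3 + 9 = 27
E -> D -> F -> A -> C: 4 + 9 + 6 + 9 = 28
Best route has total 10.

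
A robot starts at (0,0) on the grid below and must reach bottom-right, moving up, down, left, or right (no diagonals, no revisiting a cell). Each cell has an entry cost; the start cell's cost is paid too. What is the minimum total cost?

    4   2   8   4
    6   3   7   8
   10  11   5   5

26

Path r0c0 → r0c1 → r1c1 → r1c2 → r2c2 → r2c3: 4 + 2 + 3 + 7 + 5 + 5 = 26.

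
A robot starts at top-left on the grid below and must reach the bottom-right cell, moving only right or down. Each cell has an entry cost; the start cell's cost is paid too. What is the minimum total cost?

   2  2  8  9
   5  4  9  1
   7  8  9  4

22

Best path: (0,0) (0,1) (1,1) (1,2) (1,3) (2,3)
Cost: 2 + 2 + 4 + 9 + 1 + 4 = 22
(Top row then right column would cost 26.)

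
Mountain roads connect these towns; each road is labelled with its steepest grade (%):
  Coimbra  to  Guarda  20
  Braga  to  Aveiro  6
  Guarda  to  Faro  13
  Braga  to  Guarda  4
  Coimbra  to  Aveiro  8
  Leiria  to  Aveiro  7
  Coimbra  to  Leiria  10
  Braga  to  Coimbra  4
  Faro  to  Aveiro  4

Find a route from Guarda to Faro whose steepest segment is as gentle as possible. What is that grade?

6

Checking several routes:
Guarda-Braga-Coimbra-Leiria-Aveiro-Faro: max(4, 4, 10, 7, 4) = 10
Guarda-Braga-Aveiro-Faro: max(4, 6, 4) = 6
Guarda-Braga-Coimbra-Aveiro-Faro: max(4, 4, 8, 4) = 8
The minimum achievable maximum is 6%.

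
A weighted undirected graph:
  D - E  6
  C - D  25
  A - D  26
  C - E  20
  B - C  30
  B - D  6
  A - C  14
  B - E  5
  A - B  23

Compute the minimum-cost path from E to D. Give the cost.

Some routes from E to D:
E -> B -> D: 5 + 6 = 11
E -> B -> A -> D: 5 + 23 + 26 = 54
E -> C -> B -> D: 20 + 30 + 6 = 56
E -> D: 6
E -> C -> D: 20 + 25 = 45
Shortest: 6.

6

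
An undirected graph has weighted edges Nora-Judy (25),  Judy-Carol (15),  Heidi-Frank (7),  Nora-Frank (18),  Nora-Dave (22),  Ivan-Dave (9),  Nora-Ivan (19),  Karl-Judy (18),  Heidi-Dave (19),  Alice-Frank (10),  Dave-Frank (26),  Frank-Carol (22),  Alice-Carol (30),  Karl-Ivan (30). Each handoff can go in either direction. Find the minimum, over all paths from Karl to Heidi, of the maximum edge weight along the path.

22

Checking several routes:
Karl → Judy → Carol → Frank → Nora → Ivan → Dave → Heidi: max(18, 15, 22, 18, 19, 9, 19) = 22
Karl → Judy → Carol → Frank → Heidi: max(18, 15, 22, 7) = 22
Karl → Judy → Carol → Frank → Nora → Dave → Heidi: max(18, 15, 22, 18, 22, 19) = 22
Smallest bottleneck: 22.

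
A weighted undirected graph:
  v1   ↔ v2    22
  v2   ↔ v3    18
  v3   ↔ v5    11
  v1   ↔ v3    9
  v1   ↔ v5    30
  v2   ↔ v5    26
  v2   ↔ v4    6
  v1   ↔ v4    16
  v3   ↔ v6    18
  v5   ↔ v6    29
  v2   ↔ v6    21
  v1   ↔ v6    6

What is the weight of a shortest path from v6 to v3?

15

Checking several routes:
v6-v5-v3: 29 + 11 = 40
v6-v2-v3: 21 + 18 = 39
v6-v3: 18
v6-v1-v3: 6 + 9 = 15
Best route has total 15.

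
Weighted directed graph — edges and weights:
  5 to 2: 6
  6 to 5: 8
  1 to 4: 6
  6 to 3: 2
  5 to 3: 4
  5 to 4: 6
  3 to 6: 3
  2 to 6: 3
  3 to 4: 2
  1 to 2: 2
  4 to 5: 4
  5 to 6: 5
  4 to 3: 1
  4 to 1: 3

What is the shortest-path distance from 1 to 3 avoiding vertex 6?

Candidate routes:
1 - 4 - 3: 6 + 1 = 7
1 - 4 - 5 - 3: 6 + 4 + 4 = 14
Shortest: 7.

7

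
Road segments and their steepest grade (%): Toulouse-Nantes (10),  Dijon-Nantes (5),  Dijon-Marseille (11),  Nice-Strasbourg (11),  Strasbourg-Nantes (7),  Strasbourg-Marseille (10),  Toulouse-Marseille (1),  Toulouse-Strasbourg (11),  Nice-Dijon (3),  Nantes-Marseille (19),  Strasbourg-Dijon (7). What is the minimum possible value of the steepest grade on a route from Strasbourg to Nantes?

Comparing a few candidate routes:
Strasbourg → Dijon → Nantes: max(7, 5) = 7
Strasbourg → Toulouse → Marseille → Dijon → Nantes: max(11, 1, 11, 5) = 11
Strasbourg → Toulouse → Nantes: max(11, 10) = 11
Strasbourg → Marseille → Toulouse → Nantes: max(10, 1, 10) = 10
Strasbourg → Nantes: max(7) = 7
Smallest bottleneck: 7%.

7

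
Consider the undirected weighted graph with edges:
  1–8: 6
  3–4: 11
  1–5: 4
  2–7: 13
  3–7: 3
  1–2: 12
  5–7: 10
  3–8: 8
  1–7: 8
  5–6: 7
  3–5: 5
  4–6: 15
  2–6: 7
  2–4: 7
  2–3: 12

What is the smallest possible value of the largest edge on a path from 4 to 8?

7

Comparing a few candidate routes:
4→2→6→5→1→8: max(7, 7, 7, 4, 6) = 7
4→2→6→5→3→7→1→8: max(7, 7, 7, 5, 3, 8, 6) = 8
4→2→6→5→3→8: max(7, 7, 7, 5, 8) = 8
Smallest bottleneck: 7.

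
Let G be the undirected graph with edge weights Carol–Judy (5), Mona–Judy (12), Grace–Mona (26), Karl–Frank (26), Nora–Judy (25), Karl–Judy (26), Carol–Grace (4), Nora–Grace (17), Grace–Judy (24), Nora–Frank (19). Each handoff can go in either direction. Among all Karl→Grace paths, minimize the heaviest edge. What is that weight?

26

Checking several routes:
Karl→Frank→Nora→Judy→Mona→Grace: max(26, 19, 25, 12, 26) = 26
Karl→Frank→Nora→Judy→Grace: max(26, 19, 25, 24) = 26
Karl→Frank→Nora→Judy→Carol→Grace: max(26, 19, 25, 5, 4) = 26
The minimum achievable maximum is 26.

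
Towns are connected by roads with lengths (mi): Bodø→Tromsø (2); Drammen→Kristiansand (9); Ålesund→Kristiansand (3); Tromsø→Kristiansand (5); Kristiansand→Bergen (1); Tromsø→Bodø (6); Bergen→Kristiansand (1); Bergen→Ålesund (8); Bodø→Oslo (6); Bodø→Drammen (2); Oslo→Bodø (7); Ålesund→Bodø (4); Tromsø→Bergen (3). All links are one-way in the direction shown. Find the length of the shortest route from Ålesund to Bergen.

4

Routes from Ålesund to Bergen:
Ålesund → Bodø → Tromsø → Bergen: 4 + 2 + 3 = 9
Ålesund → Kristiansand → Bergen: 3 + 1 = 4
Ålesund → Bodø → Drammen → Kristiansand → Bergen: 4 + 2 + 9 + 1 = 16
Ålesund → Bodø → Tromsø → Kristiansand → Bergen: 4 + 2 + 5 + 1 = 12
Shortest: 4 mi.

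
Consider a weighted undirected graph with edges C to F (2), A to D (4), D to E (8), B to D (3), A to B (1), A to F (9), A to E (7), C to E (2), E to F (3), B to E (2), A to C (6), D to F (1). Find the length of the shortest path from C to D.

3

A few of the C→D routes:
C-E-B-D: 2 + 2 + 3 = 7
C-E-B-A-D: 2 + 2 + 1 + 4 = 9
C-F-E-B-D: 2 + 3 + 2 + 3 = 10
C-F-D: 2 + 1 = 3
C-E-F-D: 2 + 3 + 1 = 6
C-E-D: 2 + 8 = 10
The minimum is 3.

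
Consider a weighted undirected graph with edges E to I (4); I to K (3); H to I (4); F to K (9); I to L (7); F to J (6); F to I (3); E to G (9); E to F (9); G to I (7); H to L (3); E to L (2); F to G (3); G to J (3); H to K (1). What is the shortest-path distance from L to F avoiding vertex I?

Candidate routes:
L-E-G-F: 2 + 9 + 3 = 14
L-H-K-F: 3 + 1 + 9 = 13
L-E-F: 2 + 9 = 11
L-E-G-J-F: 2 + 9 + 3 + 6 = 20
Best route has total 11.

11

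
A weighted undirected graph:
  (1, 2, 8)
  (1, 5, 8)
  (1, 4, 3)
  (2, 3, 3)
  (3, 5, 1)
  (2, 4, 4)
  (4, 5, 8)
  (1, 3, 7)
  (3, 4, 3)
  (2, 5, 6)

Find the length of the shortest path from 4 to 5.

4

Checking several routes:
4 -> 3 -> 5: 3 + 1 = 4
4 -> 2 -> 5: 4 + 6 = 10
4 -> 2 -> 3 -> 5: 4 + 3 + 1 = 8
4 -> 5: 8
Best route has total 4.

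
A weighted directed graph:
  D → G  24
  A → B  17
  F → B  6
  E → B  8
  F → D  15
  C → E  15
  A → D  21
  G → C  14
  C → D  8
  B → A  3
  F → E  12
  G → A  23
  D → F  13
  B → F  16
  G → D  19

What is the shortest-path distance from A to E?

45

Candidate routes:
A→D→F→E: 21 + 13 + 12 = 46
A→B→F→E: 17 + 16 + 12 = 45
A→B→F→D→G→C→E: 17 + 16 + 15 + 24 + 14 + 15 = 101
A→D→G→C→E: 21 + 24 + 14 + 15 = 74
The minimum is 45.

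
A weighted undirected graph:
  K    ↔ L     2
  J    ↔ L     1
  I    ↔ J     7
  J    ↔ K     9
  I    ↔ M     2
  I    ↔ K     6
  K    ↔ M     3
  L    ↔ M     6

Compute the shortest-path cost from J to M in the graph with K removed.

Candidate routes:
J-I-M: 7 + 2 = 9
J-L-M: 1 + 6 = 7
Shortest: 7.

7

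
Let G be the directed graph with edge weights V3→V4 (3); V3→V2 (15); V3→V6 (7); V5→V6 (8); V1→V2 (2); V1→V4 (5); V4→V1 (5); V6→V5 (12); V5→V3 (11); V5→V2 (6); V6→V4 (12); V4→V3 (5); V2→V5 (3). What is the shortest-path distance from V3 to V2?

10

A few of the V3→V2 routes:
V3 -> V2: 15
V3 -> V4 -> V1 -> V2: 3 + 5 + 2 = 10
V3 -> V6 -> V5 -> V2: 7 + 12 + 6 = 25
The minimum is 10.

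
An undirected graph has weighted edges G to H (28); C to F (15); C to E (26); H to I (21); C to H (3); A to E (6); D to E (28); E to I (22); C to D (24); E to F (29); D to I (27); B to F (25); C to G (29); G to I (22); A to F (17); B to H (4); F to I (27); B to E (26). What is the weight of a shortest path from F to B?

A few of the F→B routes:
F-E-B: 29 + 26 = 55
F-C-H-B: 15 + 3 + 4 = 22
F-A-E-B: 17 + 6 + 26 = 49
F-B: 25
F-I-H-B: 27 + 21 + 4 = 52
Best route has total 22.

22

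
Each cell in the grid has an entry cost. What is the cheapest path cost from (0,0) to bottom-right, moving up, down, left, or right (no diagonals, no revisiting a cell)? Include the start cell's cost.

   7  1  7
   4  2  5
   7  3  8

Best path: [0,0] [0,1] [1,1] [2,1] [2,2]
Cost: 7 + 1 + 2 + 3 + 8 = 21

21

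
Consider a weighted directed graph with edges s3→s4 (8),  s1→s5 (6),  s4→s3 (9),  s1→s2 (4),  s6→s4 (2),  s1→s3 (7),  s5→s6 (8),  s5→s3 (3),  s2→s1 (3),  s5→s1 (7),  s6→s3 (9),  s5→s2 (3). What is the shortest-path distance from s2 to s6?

17

Routes from s2 to s6:
s2 - s1 - s5 - s6: 3 + 6 + 8 = 17
Shortest: 17.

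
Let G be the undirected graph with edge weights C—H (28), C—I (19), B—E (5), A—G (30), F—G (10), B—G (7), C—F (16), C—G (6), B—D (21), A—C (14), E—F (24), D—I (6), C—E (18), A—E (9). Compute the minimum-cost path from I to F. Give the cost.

35

Comparing a few candidate routes:
I → D → B → E → F: 6 + 21 + 5 + 24 = 56
I → C → F: 19 + 16 = 35
I → C → G → F: 19 + 6 + 10 = 35
I → D → B → G → F: 6 + 21 + 7 + 10 = 44
I → D → B → G → C → F: 6 + 21 + 7 + 6 + 16 = 56
Shortest: 35.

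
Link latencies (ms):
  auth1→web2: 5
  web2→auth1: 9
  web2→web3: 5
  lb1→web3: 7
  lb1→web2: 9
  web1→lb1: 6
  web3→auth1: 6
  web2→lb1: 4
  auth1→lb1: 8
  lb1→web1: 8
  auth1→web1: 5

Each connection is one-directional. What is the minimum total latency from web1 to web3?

13

Candidate routes:
web1→lb1→web3: 6 + 7 = 13
web1→lb1→web2→web3: 6 + 9 + 5 = 20
Best route has total 13 ms.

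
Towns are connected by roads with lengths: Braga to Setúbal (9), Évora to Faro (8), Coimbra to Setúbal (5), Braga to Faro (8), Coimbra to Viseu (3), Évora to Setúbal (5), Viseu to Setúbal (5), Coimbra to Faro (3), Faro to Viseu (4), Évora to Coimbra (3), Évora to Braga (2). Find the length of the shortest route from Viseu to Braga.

8

A few of the Viseu→Braga routes:
Viseu-Coimbra-Évora-Braga: 3 + 3 + 2 = 8
Viseu-Faro-Évora-Braga: 4 + 8 + 2 = 14
Viseu-Faro-Braga: 4 + 8 = 12
Viseu-Faro-Coimbra-Évora-Braga: 4 + 3 + 3 + 2 = 12
Viseu-Setúbal-Évora-Braga: 5 + 5 + 2 = 12
Best route has total 8.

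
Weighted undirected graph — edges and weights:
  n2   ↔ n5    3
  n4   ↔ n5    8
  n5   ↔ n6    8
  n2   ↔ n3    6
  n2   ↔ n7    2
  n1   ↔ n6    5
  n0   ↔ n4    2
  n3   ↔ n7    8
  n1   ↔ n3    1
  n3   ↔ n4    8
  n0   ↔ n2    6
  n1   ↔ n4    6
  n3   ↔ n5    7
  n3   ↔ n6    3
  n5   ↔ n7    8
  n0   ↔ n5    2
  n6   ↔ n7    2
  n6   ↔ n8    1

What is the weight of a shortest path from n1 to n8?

A few of the n1→n8 routes:
n1-n6-n8: 5 + 1 = 6
n1-n3-n2-n7-n6-n8: 1 + 6 + 2 + 2 + 1 = 12
n1-n3-n6-n8: 1 + 3 + 1 = 5
The minimum is 5.

5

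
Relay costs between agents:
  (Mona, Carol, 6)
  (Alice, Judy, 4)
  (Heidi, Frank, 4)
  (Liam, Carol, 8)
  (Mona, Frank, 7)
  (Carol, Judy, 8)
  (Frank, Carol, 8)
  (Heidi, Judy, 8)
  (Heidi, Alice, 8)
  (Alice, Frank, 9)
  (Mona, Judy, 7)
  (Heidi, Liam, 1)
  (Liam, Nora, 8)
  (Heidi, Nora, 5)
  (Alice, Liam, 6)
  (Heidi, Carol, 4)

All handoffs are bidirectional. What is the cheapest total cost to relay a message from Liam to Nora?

Comparing a few candidate routes:
Liam→Heidi→Nora: 1 + 5 = 6
Liam→Alice→Judy→Heidi→Nora: 6 + 4 + 8 + 5 = 23
Liam→Nora: 8
Liam→Carol→Heidi→Nora: 8 + 4 + 5 = 17
Liam→Alice→Heidi→Nora: 6 + 8 + 5 = 19
The minimum is 6.

6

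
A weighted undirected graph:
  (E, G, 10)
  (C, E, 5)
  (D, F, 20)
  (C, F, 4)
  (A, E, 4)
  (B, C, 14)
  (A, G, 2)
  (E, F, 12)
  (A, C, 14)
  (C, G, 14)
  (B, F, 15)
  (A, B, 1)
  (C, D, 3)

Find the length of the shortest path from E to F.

9

Comparing a few candidate routes:
E - A - B - F: 4 + 1 + 15 = 20
E - C - F: 5 + 4 = 9
E - F: 12
Best route has total 9.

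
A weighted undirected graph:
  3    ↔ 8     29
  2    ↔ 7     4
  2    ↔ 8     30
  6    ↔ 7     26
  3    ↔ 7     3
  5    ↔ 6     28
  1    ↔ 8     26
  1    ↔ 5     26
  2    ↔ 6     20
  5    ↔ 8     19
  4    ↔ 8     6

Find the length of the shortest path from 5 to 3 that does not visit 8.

Candidate routes:
5 - 6 - 2 - 7 - 3: 28 + 20 + 4 + 3 = 55
5 - 6 - 7 - 3: 28 + 26 + 3 = 57
Shortest: 55.

55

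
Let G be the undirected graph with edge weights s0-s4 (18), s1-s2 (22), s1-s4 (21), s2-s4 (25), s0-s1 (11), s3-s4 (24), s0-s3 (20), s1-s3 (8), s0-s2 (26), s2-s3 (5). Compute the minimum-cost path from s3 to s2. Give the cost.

5

Comparing a few candidate routes:
s3-s1-s2: 8 + 22 = 30
s3-s0-s1-s2: 20 + 11 + 22 = 53
s3-s4-s2: 24 + 25 = 49
s3-s2: 5
s3-s1-s0-s2: 8 + 11 + 26 = 45
s3-s0-s2: 20 + 26 = 46
Best route has total 5.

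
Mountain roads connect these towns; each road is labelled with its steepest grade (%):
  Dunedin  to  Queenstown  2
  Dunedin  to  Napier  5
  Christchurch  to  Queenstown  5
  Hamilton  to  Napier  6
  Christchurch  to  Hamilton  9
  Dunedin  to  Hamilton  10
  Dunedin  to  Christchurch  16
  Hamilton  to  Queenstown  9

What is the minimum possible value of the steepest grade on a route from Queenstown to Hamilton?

6

Comparing a few candidate routes:
Queenstown→Dunedin→Hamilton: max(2, 10) = 10
Queenstown→Christchurch→Hamilton: max(5, 9) = 9
Queenstown→Dunedin→Napier→Hamilton: max(2, 5, 6) = 6
Queenstown→Hamilton: max(9) = 9
Smallest bottleneck: 6%.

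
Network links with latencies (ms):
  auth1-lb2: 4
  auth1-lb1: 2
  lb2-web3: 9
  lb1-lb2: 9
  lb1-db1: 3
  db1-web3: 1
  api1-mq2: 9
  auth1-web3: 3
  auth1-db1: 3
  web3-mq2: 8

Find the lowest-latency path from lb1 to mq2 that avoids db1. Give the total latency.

13

Candidate routes:
lb1 - lb2 - web3 - mq2: 9 + 9 + 8 = 26
lb1 - lb2 - auth1 - web3 - mq2: 9 + 4 + 3 + 8 = 24
lb1 - auth1 - lb2 - web3 - mq2: 2 + 4 + 9 + 8 = 23
lb1 - auth1 - web3 - mq2: 2 + 3 + 8 = 13
Shortest: 13 ms.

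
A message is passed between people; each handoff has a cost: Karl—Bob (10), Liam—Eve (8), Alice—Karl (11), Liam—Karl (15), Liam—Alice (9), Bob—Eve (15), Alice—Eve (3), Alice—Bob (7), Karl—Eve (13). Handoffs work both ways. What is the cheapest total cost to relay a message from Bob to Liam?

Some routes from Bob to Liam:
Bob-Alice-Liam: 7 + 9 = 16
Bob-Eve-Liam: 15 + 8 = 23
Bob-Karl-Liam: 10 + 15 = 25
Bob-Alice-Eve-Liam: 7 + 3 + 8 = 18
The minimum is 16.

16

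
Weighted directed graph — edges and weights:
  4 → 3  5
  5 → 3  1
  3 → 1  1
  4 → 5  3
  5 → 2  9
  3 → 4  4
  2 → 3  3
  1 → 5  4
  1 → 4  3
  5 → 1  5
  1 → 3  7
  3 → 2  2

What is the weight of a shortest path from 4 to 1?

Routes from 4 to 1:
4 - 5 - 1: 3 + 5 = 8
4 - 5 - 2 - 3 - 1: 3 + 9 + 3 + 1 = 16
4 - 5 - 3 - 1: 3 + 1 + 1 = 5
4 - 3 - 1: 5 + 1 = 6
Shortest: 5.

5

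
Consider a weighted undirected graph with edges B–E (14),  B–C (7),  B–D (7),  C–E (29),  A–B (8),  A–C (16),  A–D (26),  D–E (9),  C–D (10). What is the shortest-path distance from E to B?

Some routes from E to B:
E→D→C→A→B: 9 + 10 + 16 + 8 = 43
E→B: 14
E→D→C→B: 9 + 10 + 7 = 26
E→C→B: 29 + 7 = 36
E→D→B: 9 + 7 = 16
Shortest: 14.

14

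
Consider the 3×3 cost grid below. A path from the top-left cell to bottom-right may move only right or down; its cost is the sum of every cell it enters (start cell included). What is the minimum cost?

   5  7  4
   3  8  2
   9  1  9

26

Cheapest: (0,0)→(1,0)→(1,1)→(2,1)→(2,2)
  5 + 3 + 8 + 1 + 9 = 26
For comparison, the top-then-right route costs 27.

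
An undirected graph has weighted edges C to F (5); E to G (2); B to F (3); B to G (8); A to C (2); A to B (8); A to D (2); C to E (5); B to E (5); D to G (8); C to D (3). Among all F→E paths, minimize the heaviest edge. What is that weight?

Checking several routes:
F→C→D→G→B→E: max(5, 3, 8, 8, 5) = 8
F→B→E: max(3, 5) = 5
F→C→E: max(5, 5) = 5
F→C→D→G→E: max(5, 3, 8, 2) = 8
The minimum achievable maximum is 5.

5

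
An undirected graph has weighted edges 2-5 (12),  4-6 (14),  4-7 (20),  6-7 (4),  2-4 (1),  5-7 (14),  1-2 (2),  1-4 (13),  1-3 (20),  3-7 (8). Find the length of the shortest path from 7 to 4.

18

Routes from 7 to 4:
7 - 5 - 2 - 4: 14 + 12 + 1 = 27
7 - 6 - 4: 4 + 14 = 18
7 - 3 - 1 - 2 - 4: 8 + 20 + 2 + 1 = 31
7 - 3 - 1 - 4: 8 + 20 + 13 = 41
7 - 4: 20
7 - 5 - 2 - 1 - 4: 14 + 12 + 2 + 13 = 41
Shortest: 18.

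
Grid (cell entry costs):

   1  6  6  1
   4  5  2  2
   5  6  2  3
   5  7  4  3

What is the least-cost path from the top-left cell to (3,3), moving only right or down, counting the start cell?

One optimal route is r0c0 r1c0 r1c1 r1c2 r1c3 r2c3 r3c3.
Its cost is 1 + 4 + 5 + 2 + 2 + 3 + 3 = 20.

20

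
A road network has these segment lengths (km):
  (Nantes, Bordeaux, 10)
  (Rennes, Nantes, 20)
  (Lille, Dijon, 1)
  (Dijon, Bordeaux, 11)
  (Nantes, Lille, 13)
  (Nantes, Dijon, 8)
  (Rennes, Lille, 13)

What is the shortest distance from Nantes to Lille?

Routes from Nantes to Lille:
Nantes→Lille: 13
Nantes→Rennes→Lille: 20 + 13 = 33
Nantes→Bordeaux→Dijon→Lille: 10 + 11 + 1 = 22
Nantes→Dijon→Lille: 8 + 1 = 9
Best route has total 9 km.

9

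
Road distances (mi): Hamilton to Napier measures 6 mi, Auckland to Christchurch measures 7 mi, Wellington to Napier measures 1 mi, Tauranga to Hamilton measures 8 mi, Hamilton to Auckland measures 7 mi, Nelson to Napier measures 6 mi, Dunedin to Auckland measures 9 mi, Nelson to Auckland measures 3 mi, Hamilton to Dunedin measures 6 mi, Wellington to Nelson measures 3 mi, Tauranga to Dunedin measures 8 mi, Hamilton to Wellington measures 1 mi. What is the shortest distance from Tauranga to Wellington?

9

Checking several routes:
Tauranga→Dunedin→Hamilton→Napier→Wellington: 8 + 6 + 6 + 1 = 21
Tauranga→Dunedin→Hamilton→Wellington: 8 + 6 + 1 = 15
Tauranga→Hamilton→Wellington: 8 + 1 = 9
Tauranga→Hamilton→Napier→Wellington: 8 + 6 + 1 = 15
Tauranga→Hamilton→Auckland→Nelson→Wellington: 8 + 7 + 3 + 3 = 21
Shortest: 9 mi.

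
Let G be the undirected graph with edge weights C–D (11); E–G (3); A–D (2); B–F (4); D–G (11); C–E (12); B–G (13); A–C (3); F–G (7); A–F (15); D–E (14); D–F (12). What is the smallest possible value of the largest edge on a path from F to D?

Comparing a few candidate routes:
F - G - E - C - D: max(7, 3, 12, 11) = 12
F - G - E - C - A - D: max(7, 3, 12, 3, 2) = 12
F - G - D: max(7, 11) = 11
Smallest bottleneck: 11.

11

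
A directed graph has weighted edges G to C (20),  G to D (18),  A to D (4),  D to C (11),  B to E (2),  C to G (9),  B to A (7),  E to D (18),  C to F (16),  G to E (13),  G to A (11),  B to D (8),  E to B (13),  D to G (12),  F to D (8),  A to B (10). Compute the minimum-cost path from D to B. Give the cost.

33

Candidate routes:
D -> G -> A -> B: 12 + 11 + 10 = 33
D -> G -> E -> B: 12 + 13 + 13 = 38
D -> C -> G -> E -> B: 11 + 9 + 13 + 13 = 46
D -> C -> G -> A -> B: 11 + 9 + 11 + 10 = 41
The minimum is 33.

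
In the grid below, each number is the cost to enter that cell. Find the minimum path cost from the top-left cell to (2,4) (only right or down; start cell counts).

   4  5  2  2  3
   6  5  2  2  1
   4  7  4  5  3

19

Take r0c0 → r0c1 → r0c2 → r0c3 → r1c3 → r1c4 → r2c4 for a total of 4 + 5 + 2 + 2 + 2 + 1 + 3 = 19.
(Top row then right column would cost 20.)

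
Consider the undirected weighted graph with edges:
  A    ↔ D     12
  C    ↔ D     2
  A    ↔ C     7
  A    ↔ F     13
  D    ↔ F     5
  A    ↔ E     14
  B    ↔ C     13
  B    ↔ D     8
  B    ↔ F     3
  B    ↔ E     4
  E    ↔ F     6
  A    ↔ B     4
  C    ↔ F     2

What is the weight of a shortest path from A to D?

9

A few of the A→D routes:
A → B → D: 4 + 8 = 12
A → C → F → D: 7 + 2 + 5 = 14
A → D: 12
A → B → F → D: 4 + 3 + 5 = 12
A → B → F → C → D: 4 + 3 + 2 + 2 = 11
A → C → D: 7 + 2 = 9
Shortest: 9.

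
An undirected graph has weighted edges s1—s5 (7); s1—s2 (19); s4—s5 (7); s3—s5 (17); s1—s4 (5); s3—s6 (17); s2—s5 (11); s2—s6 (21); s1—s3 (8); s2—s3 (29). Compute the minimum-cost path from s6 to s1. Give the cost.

25

Some routes from s6 to s1:
s6 → s3 → s1: 17 + 8 = 25
s6 → s2 → s1: 21 + 19 = 40
s6 → s2 → s5 → s1: 21 + 11 + 7 = 39
The minimum is 25.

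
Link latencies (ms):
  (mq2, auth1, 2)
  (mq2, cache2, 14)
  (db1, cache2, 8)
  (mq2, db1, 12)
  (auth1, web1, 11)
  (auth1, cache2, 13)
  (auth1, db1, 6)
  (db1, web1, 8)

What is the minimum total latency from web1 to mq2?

Comparing a few candidate routes:
web1 → db1 → auth1 → mq2: 8 + 6 + 2 = 16
web1 → auth1 → db1 → mq2: 11 + 6 + 12 = 29
web1 → auth1 → mq2: 11 + 2 = 13
web1 → db1 → mq2: 8 + 12 = 20
The minimum is 13 ms.

13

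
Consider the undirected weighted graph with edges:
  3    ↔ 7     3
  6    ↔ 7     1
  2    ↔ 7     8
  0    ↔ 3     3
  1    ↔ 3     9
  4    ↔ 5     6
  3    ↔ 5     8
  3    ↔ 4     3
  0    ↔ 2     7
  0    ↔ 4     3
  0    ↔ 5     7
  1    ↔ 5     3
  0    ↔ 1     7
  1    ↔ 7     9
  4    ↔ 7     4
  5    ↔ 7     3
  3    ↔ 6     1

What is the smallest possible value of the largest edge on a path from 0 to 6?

Some routes from 0 to 6:
0→3→6: max(3, 1) = 3
0→4→3→7→6: max(3, 3, 3, 1) = 3
0→3→7→6: max(3, 3, 1) = 3
0→4→3→6: max(3, 3, 1) = 3
Smallest bottleneck: 3.

3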